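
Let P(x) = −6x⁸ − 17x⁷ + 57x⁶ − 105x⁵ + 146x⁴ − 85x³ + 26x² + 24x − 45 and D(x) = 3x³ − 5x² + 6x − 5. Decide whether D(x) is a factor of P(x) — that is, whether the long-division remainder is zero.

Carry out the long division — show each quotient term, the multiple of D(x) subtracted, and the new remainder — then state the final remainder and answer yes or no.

R(x) = 0, so D(x) is a factor of P(x). yes

Step 1: lead(−6x⁸ − 17x⁷ + 57x⁶ − 105x⁵ + 146x⁴ − 85x³ + 26x² + 24x − 45) ÷ lead(D) = −6x⁸ ÷ 3x³ = −2x⁵. Subtract (−2x⁵)·D = −6x⁸ + 10x⁷ − 12x⁶ + 10x⁵. Remainder: −27x⁷ + 69x⁶ − 115x⁵ + 146x⁴ − 85x³ + 26x² + 24x − 45.
Step 2: lead(−27x⁷ + 69x⁶ − 115x⁵ + 146x⁴ − 85x³ + 26x² + 24x − 45) ÷ lead(D) = −27x⁷ ÷ 3x³ = −9x⁴. Subtract (−9x⁴)·D = −27x⁷ + 45x⁶ − 54x⁵ + 45x⁴. Remainder: 24x⁶ − 61x⁵ + 101x⁴ − 85x³ + 26x² + 24x − 45.
Step 3: lead(24x⁶ − 61x⁵ + 101x⁴ − 85x³ + 26x² + 24x − 45) ÷ lead(D) = 24x⁶ ÷ 3x³ = 8x³. Subtract (8x³)·D = 24x⁶ − 40x⁵ + 48x⁴ − 40x³. Remainder: −21x⁵ + 53x⁴ − 45x³ + 26x² + 24x − 45.
Step 4: lead(−21x⁵ + 53x⁴ − 45x³ + 26x² + 24x − 45) ÷ lead(D) = −21x⁵ ÷ 3x³ = −7x². Subtract (−7x²)·D = −21x⁵ + 35x⁴ − 42x³ + 35x². Remainder: 18x⁴ − 3x³ − 9x² + 24x − 45.
Step 5: lead(18x⁴ − 3x³ − 9x² + 24x − 45) ÷ lead(D) = 18x⁴ ÷ 3x³ = 6x. Subtract (6x)·D = 18x⁴ − 30x³ + 36x² − 30x. Remainder: 27x³ − 45x² + 54x − 45.
Step 6: lead(27x³ − 45x² + 54x − 45) ÷ lead(D) = 27x³ ÷ 3x³ = 9. Subtract (9)·D = 27x³ − 45x² + 54x − 45. Remainder: 0.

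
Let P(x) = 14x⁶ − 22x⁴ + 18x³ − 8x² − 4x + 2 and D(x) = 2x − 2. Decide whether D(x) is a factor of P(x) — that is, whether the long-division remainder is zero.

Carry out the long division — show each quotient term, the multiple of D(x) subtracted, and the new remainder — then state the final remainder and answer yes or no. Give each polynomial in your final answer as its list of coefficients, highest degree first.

R = [0], so D(x) is a factor of P(x). yes

Step 1: lead(14x⁶ − 22x⁴ + 18x³ − 8x² − 4x + 2) ÷ lead(D) = 14x⁶ ÷ 2x = 7x⁵. Subtract (7x⁵)·D = 14x⁶ − 14x⁵. Remainder: 14x⁵ − 22x⁴ + 18x³ − 8x² − 4x + 2.
Step 2: lead(14x⁵ − 22x⁴ + 18x³ − 8x² − 4x + 2) ÷ lead(D) = 14x⁵ ÷ 2x = 7x⁴. Subtract (7x⁴)·D = 14x⁵ − 14x⁴. Remainder: −8x⁴ + 18x³ − 8x² − 4x + 2.
Step 3: lead(−8x⁴ + 18x³ − 8x² − 4x + 2) ÷ lead(D) = −8x⁴ ÷ 2x = −4x³. Subtract (−4x³)·D = −8x⁴ + 8x³. Remainder: 10x³ − 8x² − 4x + 2.
Step 4: lead(10x³ − 8x² − 4x + 2) ÷ lead(D) = 10x³ ÷ 2x = 5x². Subtract (5x²)·D = 10x³ − 10x². Remainder: 2x² − 4x + 2.
Step 5: lead(2x² − 4x + 2) ÷ lead(D) = 2x² ÷ 2x = x. Subtract (x)·D = 2x² − 2x. Remainder: −2x + 2.
Step 6: lead(−2x + 2) ÷ lead(D) = −2x ÷ 2x = −1. Subtract (−1)·D = −2x + 2. Remainder: 0.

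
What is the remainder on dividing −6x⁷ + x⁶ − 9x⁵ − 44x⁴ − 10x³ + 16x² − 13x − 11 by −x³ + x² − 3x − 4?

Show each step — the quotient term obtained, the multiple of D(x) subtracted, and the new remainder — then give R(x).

Step 1: lead(−6x⁷ + x⁶ − 9x⁵ − 44x⁴ − 10x³ + 16x² − 13x − 11) ÷ lead(D) = −6x⁷ ÷ −x³ = 6x⁴. Subtract (6x⁴)·D = −6x⁷ + 6x⁶ − 18x⁵ − 24x⁴. Remainder: −5x⁶ + 9x⁵ − 20x⁴ − 10x³ + 16x² − 13x − 11.
Step 2: lead(−5x⁶ + 9x⁵ − 20x⁴ − 10x³ + 16x² − 13x − 11) ÷ lead(D) = −5x⁶ ÷ −x³ = 5x³. Subtract (5x³)·D = −5x⁶ + 5x⁵ − 15x⁴ − 20x³. Remainder: 4x⁵ − 5x⁴ + 10x³ + 16x² − 13x − 11.
Step 3: lead(4x⁵ − 5x⁴ + 10x³ + 16x² − 13x − 11) ÷ lead(D) = 4x⁵ ÷ −x³ = −4x². Subtract (−4x²)·D = 4x⁵ − 4x⁴ + 12x³ + 16x². Remainder: −x⁴ − 2x³ − 13x − 11.
Step 4: lead(−x⁴ − 2x³ − 13x − 11) ÷ lead(D) = −x⁴ ÷ −x³ = x. Subtract (x)·D = −x⁴ + x³ − 3x² − 4x. Remainder: −3x³ + 3x² − 9x − 11.
Step 5: lead(−3x³ + 3x² − 9x − 11) ÷ lead(D) = −3x³ ÷ −x³ = 3. Subtract (3)·D = −3x³ + 3x² − 9x − 12. Remainder: 1.

R(x) = 1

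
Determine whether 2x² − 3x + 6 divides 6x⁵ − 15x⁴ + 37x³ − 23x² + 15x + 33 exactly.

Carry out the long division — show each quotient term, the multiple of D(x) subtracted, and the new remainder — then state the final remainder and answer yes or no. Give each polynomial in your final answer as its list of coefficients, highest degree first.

Step 1: lead(6x⁵ − 15x⁴ + 37x³ − 23x² + 15x + 33) ÷ lead(D) = 6x⁵ ÷ 2x² = 3x³. Subtract (3x³)·D = 6x⁵ − 9x⁴ + 18x³. Remainder: −6x⁴ + 19x³ − 23x² + 15x + 33.
Step 2: lead(−6x⁴ + 19x³ − 23x² + 15x + 33) ÷ lead(D) = −6x⁴ ÷ 2x² = −3x². Subtract (−3x²)·D = −6x⁴ + 9x³ − 18x². Remainder: 10x³ − 5x² + 15x + 33.
Step 3: lead(10x³ − 5x² + 15x + 33) ÷ lead(D) = 10x³ ÷ 2x² = 5x. Subtract (5x)·D = 10x³ − 15x² + 30x. Remainder: 10x² − 15x + 33.
Step 4: lead(10x² − 15x + 33) ÷ lead(D) = 10x² ÷ 2x² = 5. Subtract (5)·D = 10x² − 15x + 30. Remainder: 3.

R = [3], so D(x) is not a factor of P(x). no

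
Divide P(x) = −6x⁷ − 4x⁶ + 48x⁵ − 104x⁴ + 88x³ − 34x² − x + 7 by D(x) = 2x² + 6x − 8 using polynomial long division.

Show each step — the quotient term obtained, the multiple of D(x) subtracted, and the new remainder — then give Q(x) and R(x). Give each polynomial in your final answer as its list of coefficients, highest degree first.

Q = [-3, 7, -9, 3, -1, -2]; R = [3, -9]

Step 1: lead(−6x⁷ − 4x⁶ + 48x⁵ − 104x⁴ + 88x³ − 34x² − x + 7) ÷ lead(D) = −6x⁷ ÷ 2x² = −3x⁵. Subtract (−3x⁵)·D = −6x⁷ − 18x⁶ + 24x⁵. Remainder: 14x⁶ + 24x⁵ − 104x⁴ + 88x³ − 34x² − x + 7.
Step 2: lead(14x⁶ + 24x⁵ − 104x⁴ + 88x³ − 34x² − x + 7) ÷ lead(D) = 14x⁶ ÷ 2x² = 7x⁴. Subtract (7x⁴)·D = 14x⁶ + 42x⁵ − 56x⁴. Remainder: −18x⁵ − 48x⁴ + 88x³ − 34x² − x + 7.
Step 3: lead(−18x⁵ − 48x⁴ + 88x³ − 34x² − x + 7) ÷ lead(D) = −18x⁵ ÷ 2x² = −9x³. Subtract (−9x³)·D = −18x⁵ − 54x⁴ + 72x³. Remainder: 6x⁴ + 16x³ − 34x² − x + 7.
Step 4: lead(6x⁴ + 16x³ − 34x² − x + 7) ÷ lead(D) = 6x⁴ ÷ 2x² = 3x². Subtract (3x²)·D = 6x⁴ + 18x³ − 24x². Remainder: −2x³ − 10x² − x + 7.
Step 5: lead(−2x³ − 10x² − x + 7) ÷ lead(D) = −2x³ ÷ 2x² = −x. Subtract (−x)·D = −2x³ − 6x² + 8x. Remainder: −4x² − 9x + 7.
Step 6: lead(−4x² − 9x + 7) ÷ lead(D) = −4x² ÷ 2x² = −2. Subtract (−2)·D = −4x² − 12x + 16. Remainder: 3x − 9.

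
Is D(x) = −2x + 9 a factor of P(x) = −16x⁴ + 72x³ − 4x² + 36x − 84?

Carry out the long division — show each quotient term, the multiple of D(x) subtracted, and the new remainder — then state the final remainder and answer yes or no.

Step 1: lead(−16x⁴ + 72x³ − 4x² + 36x − 84) ÷ lead(D) = −16x⁴ ÷ −2x = 8x³. Subtract (8x³)·D = −16x⁴ + 72x³. Remainder: −4x² + 36x − 84.
Step 2: lead(−4x² + 36x − 84) ÷ lead(D) = −4x² ÷ −2x = 2x. Subtract (2x)·D = −4x² + 18x. Remainder: 18x − 84.
Step 3: lead(18x − 84) ÷ lead(D) = 18x ÷ −2x = −9. Subtract (−9)·D = 18x − 81. Remainder: −3.

R(x) = −3, so D(x) is not a factor of P(x). no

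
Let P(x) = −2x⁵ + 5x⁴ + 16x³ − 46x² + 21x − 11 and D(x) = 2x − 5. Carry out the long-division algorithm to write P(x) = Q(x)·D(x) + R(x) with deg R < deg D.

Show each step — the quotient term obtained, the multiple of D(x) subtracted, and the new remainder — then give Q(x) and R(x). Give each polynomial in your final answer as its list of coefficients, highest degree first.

Step 1: lead(−2x⁵ + 5x⁴ + 16x³ − 46x² + 21x − 11) ÷ lead(D) = −2x⁵ ÷ 2x = −x⁴. Subtract (−x⁴)·D = −2x⁵ + 5x⁴. Remainder: 16x³ − 46x² + 21x − 11.
Step 2: lead(16x³ − 46x² + 21x − 11) ÷ lead(D) = 16x³ ÷ 2x = 8x². Subtract (8x²)·D = 16x³ − 40x². Remainder: −6x² + 21x − 11.
Step 3: lead(−6x² + 21x − 11) ÷ lead(D) = −6x² ÷ 2x = −3x. Subtract (−3x)·D = −6x² + 15x. Remainder: 6x − 11.
Step 4: lead(6x − 11) ÷ lead(D) = 6x ÷ 2x = 3. Subtract (3)·D = 6x − 15. Remainder: 4.

Q = [-1, 0, 8, -3, 3]; R = [4]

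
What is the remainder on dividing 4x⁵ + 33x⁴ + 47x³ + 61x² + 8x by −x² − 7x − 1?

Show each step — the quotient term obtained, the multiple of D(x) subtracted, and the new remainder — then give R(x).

Step 1: lead(4x⁵ + 33x⁴ + 47x³ + 61x² + 8x) ÷ lead(D) = 4x⁵ ÷ −x² = −4x³. Subtract (−4x³)·D = 4x⁵ + 28x⁴ + 4x³. Remainder: 5x⁴ + 43x³ + 61x² + 8x.
Step 2: lead(5x⁴ + 43x³ + 61x² + 8x) ÷ lead(D) = 5x⁴ ÷ −x² = −5x². Subtract (−5x²)·D = 5x⁴ + 35x³ + 5x². Remainder: 8x³ + 56x² + 8x.
Step 3: lead(8x³ + 56x² + 8x) ÷ lead(D) = 8x³ ÷ −x² = −8x. Subtract (−8x)·D = 8x³ + 56x² + 8x. Remainder: 0.

R(x) = 0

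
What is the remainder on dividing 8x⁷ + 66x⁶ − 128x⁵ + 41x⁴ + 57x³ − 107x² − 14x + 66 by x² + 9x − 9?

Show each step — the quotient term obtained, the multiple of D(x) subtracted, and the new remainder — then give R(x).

Step 1: lead(8x⁷ + 66x⁶ − 128x⁵ + 41x⁴ + 57x³ − 107x² − 14x + 66) ÷ lead(D) = 8x⁷ ÷ x² = 8x⁵. Subtract (8x⁵)·D = 8x⁷ + 72x⁶ − 72x⁵. Remainder: −6x⁶ − 56x⁵ + 41x⁴ + 57x³ − 107x² − 14x + 66.
Step 2: lead(−6x⁶ − 56x⁵ + 41x⁴ + 57x³ − 107x² − 14x + 66) ÷ lead(D) = −6x⁶ ÷ x² = −6x⁴. Subtract (−6x⁴)·D = −6x⁶ − 54x⁵ + 54x⁴. Remainder: −2x⁵ − 13x⁴ + 57x³ − 107x² − 14x + 66.
Step 3: lead(−2x⁵ − 13x⁴ + 57x³ − 107x² − 14x + 66) ÷ lead(D) = −2x⁵ ÷ x² = −2x³. Subtract (−2x³)·D = −2x⁵ − 18x⁴ + 18x³. Remainder: 5x⁴ + 39x³ − 107x² − 14x + 66.
Step 4: lead(5x⁴ + 39x³ − 107x² − 14x + 66) ÷ lead(D) = 5x⁴ ÷ x² = 5x². Subtract (5x²)·D = 5x⁴ + 45x³ − 45x². Remainder: −6x³ − 62x² − 14x + 66.
Step 5: lead(−6x³ − 62x² − 14x + 66) ÷ lead(D) = −6x³ ÷ x² = −6x. Subtract (−6x)·D = −6x³ − 54x² + 54x. Remainder: −8x² − 68x + 66.
Step 6: lead(−8x² − 68x + 66) ÷ lead(D) = −8x² ÷ x² = −8. Subtract (−8)·D = −8x² − 72x + 72. Remainder: 4x − 6.

R(x) = 4x − 6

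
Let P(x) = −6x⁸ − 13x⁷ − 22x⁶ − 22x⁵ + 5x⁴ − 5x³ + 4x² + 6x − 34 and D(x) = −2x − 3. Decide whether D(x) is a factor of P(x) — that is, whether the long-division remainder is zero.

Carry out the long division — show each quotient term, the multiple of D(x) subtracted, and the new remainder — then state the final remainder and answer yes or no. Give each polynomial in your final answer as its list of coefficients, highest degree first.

R = [-7], so D(x) is not a factor of P(x). no

Step 1: lead(−6x⁸ − 13x⁷ − 22x⁶ − 22x⁵ + 5x⁴ − 5x³ + 4x² + 6x − 34) ÷ lead(D) = −6x⁸ ÷ −2x = 3x⁷. Subtract (3x⁷)·D = −6x⁸ − 9x⁷. Remainder: −4x⁷ − 22x⁶ − 22x⁵ + 5x⁴ − 5x³ + 4x² + 6x − 34.
Step 2: lead(−4x⁷ − 22x⁶ − 22x⁵ + 5x⁴ − 5x³ + 4x² + 6x − 34) ÷ lead(D) = −4x⁷ ÷ −2x = 2x⁶. Subtract (2x⁶)·D = −4x⁷ − 6x⁶. Remainder: −16x⁶ − 22x⁵ + 5x⁴ − 5x³ + 4x² + 6x − 34.
Step 3: lead(−16x⁶ − 22x⁵ + 5x⁴ − 5x³ + 4x² + 6x − 34) ÷ lead(D) = −16x⁶ ÷ −2x = 8x⁵. Subtract (8x⁵)·D = −16x⁶ − 24x⁵. Remainder: 2x⁵ + 5x⁴ − 5x³ + 4x² + 6x − 34.
Step 4: lead(2x⁵ + 5x⁴ − 5x³ + 4x² + 6x − 34) ÷ lead(D) = 2x⁵ ÷ −2x = −x⁴. Subtract (−x⁴)·D = 2x⁵ + 3x⁴. Remainder: 2x⁴ − 5x³ + 4x² + 6x − 34.
Step 5: lead(2x⁴ − 5x³ + 4x² + 6x − 34) ÷ lead(D) = 2x⁴ ÷ −2x = −x³. Subtract (−x³)·D = 2x⁴ + 3x³. Remainder: −8x³ + 4x² + 6x − 34.
Step 6: lead(−8x³ + 4x² + 6x − 34) ÷ lead(D) = −8x³ ÷ −2x = 4x². Subtract (4x²)·D = −8x³ − 12x². Remainder: 16x² + 6x − 34.
Step 7: lead(16x² + 6x − 34) ÷ lead(D) = 16x² ÷ −2x = −8x. Subtract (−8x)·D = 16x² + 24x. Remainder: −18x − 34.
Step 8: lead(−18x − 34) ÷ lead(D) = −18x ÷ −2x = 9. Subtract (9)·D = −18x − 27. Remainder: −7.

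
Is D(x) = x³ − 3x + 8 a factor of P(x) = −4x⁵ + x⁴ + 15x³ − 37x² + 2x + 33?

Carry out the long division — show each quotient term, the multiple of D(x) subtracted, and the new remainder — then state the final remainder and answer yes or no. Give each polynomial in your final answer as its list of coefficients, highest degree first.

Step 1: lead(−4x⁵ + x⁴ + 15x³ − 37x² + 2x + 33) ÷ lead(D) = −4x⁵ ÷ x³ = −4x². Subtract (−4x²)·D = −4x⁵ + 12x³ − 32x². Remainder: x⁴ + 3x³ − 5x² + 2x + 33.
Step 2: lead(x⁴ + 3x³ − 5x² + 2x + 33) ÷ lead(D) = x⁴ ÷ x³ = x. Subtract (x)·D = x⁴ − 3x² + 8x. Remainder: 3x³ − 2x² − 6x + 33.
Step 3: lead(3x³ − 2x² − 6x + 33) ÷ lead(D) = 3x³ ÷ x³ = 3. Subtract (3)·D = 3x³ − 9x + 24. Remainder: −2x² + 3x + 9.

R = [-2, 3, 9], so D(x) is not a factor of P(x). no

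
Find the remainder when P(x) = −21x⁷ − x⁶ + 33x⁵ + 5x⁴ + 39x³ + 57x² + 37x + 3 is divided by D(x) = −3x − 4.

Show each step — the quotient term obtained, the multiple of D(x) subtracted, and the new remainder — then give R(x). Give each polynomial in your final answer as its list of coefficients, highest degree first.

Step 1: lead(−21x⁷ − x⁶ + 33x⁵ + 5x⁴ + 39x³ + 57x² + 37x + 3) ÷ lead(D) = −21x⁷ ÷ −3x = 7x⁶. Subtract (7x⁶)·D = −21x⁷ − 28x⁶. Remainder: 27x⁶ + 33x⁵ + 5x⁴ + 39x³ + 57x² + 37x + 3.
Step 2: lead(27x⁶ + 33x⁵ + 5x⁴ + 39x³ + 57x² + 37x + 3) ÷ lead(D) = 27x⁶ ÷ −3x = −9x⁵. Subtract (−9x⁵)·D = 27x⁶ + 36x⁵. Remainder: −3x⁵ + 5x⁴ + 39x³ + 57x² + 37x + 3.
Step 3: lead(−3x⁵ + 5x⁴ + 39x³ + 57x² + 37x + 3) ÷ lead(D) = −3x⁵ ÷ −3x = x⁴. Subtract (x⁴)·D = −3x⁵ − 4x⁴. Remainder: 9x⁴ + 39x³ + 57x² + 37x + 3.
Step 4: lead(9x⁴ + 39x³ + 57x² + 37x + 3) ÷ lead(D) = 9x⁴ ÷ −3x = −3x³. Subtract (−3x³)·D = 9x⁴ + 12x³. Remainder: 27x³ + 57x² + 37x + 3.
Step 5: lead(27x³ + 57x² + 37x + 3) ÷ lead(D) = 27x³ ÷ −3x = −9x². Subtract (−9x²)·D = 27x³ + 36x². Remainder: 21x² + 37x + 3.
Step 6: lead(21x² + 37x + 3) ÷ lead(D) = 21x² ÷ −3x = −7x. Subtract (−7x)·D = 21x² + 28x. Remainder: 9x + 3.
Step 7: lead(9x + 3) ÷ lead(D) = 9x ÷ −3x = −3. Subtract (−3)·D = 9x + 12. Remainder: −9.

R = [-9]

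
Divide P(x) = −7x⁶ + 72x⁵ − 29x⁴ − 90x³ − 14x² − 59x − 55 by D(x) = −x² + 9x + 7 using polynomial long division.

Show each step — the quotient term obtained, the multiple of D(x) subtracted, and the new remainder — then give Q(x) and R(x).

Step 1: lead(−7x⁶ + 72x⁵ − 29x⁴ − 90x³ − 14x² − 59x − 55) ÷ lead(D) = −7x⁶ ÷ −x² = 7x⁴. Subtract (7x⁴)·D = −7x⁶ + 63x⁵ + 49x⁴. Remainder: 9x⁵ − 78x⁴ − 90x³ − 14x² − 59x − 55.
Step 2: lead(9x⁵ − 78x⁴ − 90x³ − 14x² − 59x − 55) ÷ lead(D) = 9x⁵ ÷ −x² = −9x³. Subtract (−9x³)·D = 9x⁵ − 81x⁴ − 63x³. Remainder: 3x⁴ − 27x³ − 14x² − 59x − 55.
Step 3: lead(3x⁴ − 27x³ − 14x² − 59x − 55) ÷ lead(D) = 3x⁴ ÷ −x² = −3x². Subtract (−3x²)·D = 3x⁴ − 27x³ − 21x². Remainder: 7x² − 59x − 55.
Step 4: lead(7x² − 59x − 55) ÷ lead(D) = 7x² ÷ −x² = −7. Subtract (−7)·D = 7x² − 63x − 49. Remainder: 4x − 6.

Q(x) = 7x⁴ − 9x³ − 3x² − 7; R(x) = 4x − 6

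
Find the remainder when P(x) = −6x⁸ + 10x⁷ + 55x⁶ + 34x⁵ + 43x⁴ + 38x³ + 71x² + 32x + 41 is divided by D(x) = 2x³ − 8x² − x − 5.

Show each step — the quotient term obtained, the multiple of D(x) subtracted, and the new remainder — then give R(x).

R(x) = 6

Step 1: lead(−6x⁸ + 10x⁷ + 55x⁶ + 34x⁵ + 43x⁴ + 38x³ + 71x² + 32x + 41) ÷ lead(D) = −6x⁸ ÷ 2x³ = −3x⁵. Subtract (−3x⁵)·D = −6x⁸ + 24x⁷ + 3x⁶ + 15x⁵. Remainder: −14x⁷ + 52x⁶ + 19x⁵ + 43x⁴ + 38x³ + 71x² + 32x + 41.
Step 2: lead(−14x⁷ + 52x⁶ + 19x⁵ + 43x⁴ + 38x³ + 71x² + 32x + 41) ÷ lead(D) = −14x⁷ ÷ 2x³ = −7x⁴. Subtract (−7x⁴)·D = −14x⁷ + 56x⁶ + 7x⁵ + 35x⁴. Remainder: −4x⁶ + 12x⁵ + 8x⁴ + 38x³ + 71x² + 32x + 41.
Step 3: lead(−4x⁶ + 12x⁵ + 8x⁴ + 38x³ + 71x² + 32x + 41) ÷ lead(D) = −4x⁶ ÷ 2x³ = −2x³. Subtract (−2x³)·D = −4x⁶ + 16x⁵ + 2x⁴ + 10x³. Remainder: −4x⁵ + 6x⁴ + 28x³ + 71x² + 32x + 41.
Step 4: lead(−4x⁵ + 6x⁴ + 28x³ + 71x² + 32x + 41) ÷ lead(D) = −4x⁵ ÷ 2x³ = −2x². Subtract (−2x²)·D = −4x⁵ + 16x⁴ + 2x³ + 10x². Remainder: −10x⁴ + 26x³ + 61x² + 32x + 41.
Step 5: lead(−10x⁴ + 26x³ + 61x² + 32x + 41) ÷ lead(D) = −10x⁴ ÷ 2x³ = −5x. Subtract (−5x)·D = −10x⁴ + 40x³ + 5x² + 25x. Remainder: −14x³ + 56x² + 7x + 41.
Step 6: lead(−14x³ + 56x² + 7x + 41) ÷ lead(D) = −14x³ ÷ 2x³ = −7. Subtract (−7)·D = −14x³ + 56x² + 7x + 35. Remainder: 6.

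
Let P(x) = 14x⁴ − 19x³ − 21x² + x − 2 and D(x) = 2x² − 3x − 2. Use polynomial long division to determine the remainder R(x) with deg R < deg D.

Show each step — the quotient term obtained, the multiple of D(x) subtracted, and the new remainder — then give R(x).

Step 1: lead(14x⁴ − 19x³ − 21x² + x − 2) ÷ lead(D) = 14x⁴ ÷ 2x² = 7x². Subtract (7x²)·D = 14x⁴ − 21x³ − 14x². Remainder: 2x³ − 7x² + x − 2.
Step 2: lead(2x³ − 7x² + x − 2) ÷ lead(D) = 2x³ ÷ 2x² = x. Subtract (x)·D = 2x³ − 3x² − 2x. Remainder: −4x² + 3x − 2.
Step 3: lead(−4x² + 3x − 2) ÷ lead(D) = −4x² ÷ 2x² = −2. Subtract (−2)·D = −4x² + 6x + 4. Remainder: −3x − 6.

R(x) = −3x − 6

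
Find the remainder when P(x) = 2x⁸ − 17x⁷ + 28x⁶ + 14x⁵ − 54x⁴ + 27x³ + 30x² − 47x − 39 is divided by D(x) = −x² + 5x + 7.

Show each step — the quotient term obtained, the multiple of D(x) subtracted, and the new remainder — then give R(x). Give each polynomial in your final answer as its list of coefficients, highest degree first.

Step 1: lead(2x⁸ − 17x⁷ + 28x⁶ + 14x⁵ − 54x⁴ + 27x³ + 30x² − 47x − 39) ÷ lead(D) = 2x⁸ ÷ −x² = −2x⁶. Subtract (−2x⁶)·D = 2x⁸ − 10x⁷ − 14x⁶. Remainder: −7x⁷ + 42x⁶ + 14x⁵ − 54x⁴ + 27x³ + 30x² − 47x − 39.
Step 2: lead(−7x⁷ + 42x⁶ + 14x⁵ − 54x⁴ + 27x³ + 30x² − 47x − 39) ÷ lead(D) = −7x⁷ ÷ −x² = 7x⁵. Subtract (7x⁵)·D = −7x⁷ + 35x⁶ + 49x⁵. Remainder: 7x⁶ − 35x⁵ − 54x⁴ + 27x³ + 30x² − 47x − 39.
Step 3: lead(7x⁶ − 35x⁵ − 54x⁴ + 27x³ + 30x² − 47x − 39) ÷ lead(D) = 7x⁶ ÷ −x² = −7x⁴. Subtract (−7x⁴)·D = 7x⁶ − 35x⁵ − 49x⁴. Remainder: −5x⁴ + 27x³ + 30x² − 47x − 39.
Step 4: lead(−5x⁴ + 27x³ + 30x² − 47x − 39) ÷ lead(D) = −5x⁴ ÷ −x² = 5x². Subtract (5x²)·D = −5x⁴ + 25x³ + 35x². Remainder: 2x³ − 5x² − 47x − 39.
Step 5: lead(2x³ − 5x² − 47x − 39) ÷ lead(D) = 2x³ ÷ −x² = −2x. Subtract (−2x)·D = 2x³ − 10x² − 14x. Remainder: 5x² − 33x − 39.
Step 6: lead(5x² − 33x − 39) ÷ lead(D) = 5x² ÷ −x² = −5. Subtract (−5)·D = 5x² − 25x − 35. Remainder: −8x − 4.

R = [-8, -4]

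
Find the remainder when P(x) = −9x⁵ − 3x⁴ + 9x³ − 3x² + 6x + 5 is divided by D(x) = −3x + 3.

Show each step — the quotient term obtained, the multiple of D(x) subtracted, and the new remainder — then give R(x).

Step 1: lead(−9x⁵ − 3x⁴ + 9x³ − 3x² + 6x + 5) ÷ lead(D) = −9x⁵ ÷ −3x = 3x⁴. Subtract (3x⁴)·D = −9x⁵ + 9x⁴. Remainder: −12x⁴ + 9x³ − 3x² + 6x + 5.
Step 2: lead(−12x⁴ + 9x³ − 3x² + 6x + 5) ÷ lead(D) = −12x⁴ ÷ −3x = 4x³. Subtract (4x³)·D = −12x⁴ + 12x³. Remainder: −3x³ − 3x² + 6x + 5.
Step 3: lead(−3x³ − 3x² + 6x + 5) ÷ lead(D) = −3x³ ÷ −3x = x². Subtract (x²)·D = −3x³ + 3x². Remainder: −6x² + 6x + 5.
Step 4: lead(−6x² + 6x + 5) ÷ lead(D) = −6x² ÷ −3x = 2x. Subtract (2x)·D = −6x² + 6x. Remainder: 5.

R(x) = 5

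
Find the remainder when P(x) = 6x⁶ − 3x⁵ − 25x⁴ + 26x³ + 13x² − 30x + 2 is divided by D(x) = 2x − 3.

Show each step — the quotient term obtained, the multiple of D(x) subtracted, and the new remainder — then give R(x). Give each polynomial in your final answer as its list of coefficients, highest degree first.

R = [-7]

Step 1: lead(6x⁶ − 3x⁵ − 25x⁴ + 26x³ + 13x² − 30x + 2) ÷ lead(D) = 6x⁶ ÷ 2x = 3x⁵. Subtract (3x⁵)·D = 6x⁶ − 9x⁵. Remainder: 6x⁵ − 25x⁴ + 26x³ + 13x² − 30x + 2.
Step 2: lead(6x⁵ − 25x⁴ + 26x³ + 13x² − 30x + 2) ÷ lead(D) = 6x⁵ ÷ 2x = 3x⁴. Subtract (3x⁴)·D = 6x⁵ − 9x⁴. Remainder: −16x⁴ + 26x³ + 13x² − 30x + 2.
Step 3: lead(−16x⁴ + 26x³ + 13x² − 30x + 2) ÷ lead(D) = −16x⁴ ÷ 2x = −8x³. Subtract (−8x³)·D = −16x⁴ + 24x³. Remainder: 2x³ + 13x² − 30x + 2.
Step 4: lead(2x³ + 13x² − 30x + 2) ÷ lead(D) = 2x³ ÷ 2x = x². Subtract (x²)·D = 2x³ − 3x². Remainder: 16x² − 30x + 2.
Step 5: lead(16x² − 30x + 2) ÷ lead(D) = 16x² ÷ 2x = 8x. Subtract (8x)·D = 16x² − 24x. Remainder: −6x + 2.
Step 6: lead(−6x + 2) ÷ lead(D) = −6x ÷ 2x = −3. Subtract (−3)·D = −6x + 9. Remainder: −7.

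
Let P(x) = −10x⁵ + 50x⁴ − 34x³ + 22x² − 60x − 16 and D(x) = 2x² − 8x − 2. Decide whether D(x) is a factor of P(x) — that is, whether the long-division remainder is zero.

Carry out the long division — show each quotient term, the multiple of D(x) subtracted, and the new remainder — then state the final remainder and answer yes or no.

Step 1: lead(−10x⁵ + 50x⁴ − 34x³ + 22x² − 60x − 16) ÷ lead(D) = −10x⁵ ÷ 2x² = −5x³. Subtract (−5x³)·D = −10x⁵ + 40x⁴ + 10x³. Remainder: 10x⁴ − 44x³ + 22x² − 60x − 16.
Step 2: lead(10x⁴ − 44x³ + 22x² − 60x − 16) ÷ lead(D) = 10x⁴ ÷ 2x² = 5x². Subtract (5x²)·D = 10x⁴ − 40x³ − 10x². Remainder: −4x³ + 32x² − 60x − 16.
Step 3: lead(−4x³ + 32x² − 60x − 16) ÷ lead(D) = −4x³ ÷ 2x² = −2x. Subtract (−2x)·D = −4x³ + 16x² + 4x. Remainder: 16x² − 64x − 16.
Step 4: lead(16x² − 64x − 16) ÷ lead(D) = 16x² ÷ 2x² = 8. Subtract (8)·D = 16x² − 64x − 16. Remainder: 0.

R(x) = 0, so D(x) is a factor of P(x). yes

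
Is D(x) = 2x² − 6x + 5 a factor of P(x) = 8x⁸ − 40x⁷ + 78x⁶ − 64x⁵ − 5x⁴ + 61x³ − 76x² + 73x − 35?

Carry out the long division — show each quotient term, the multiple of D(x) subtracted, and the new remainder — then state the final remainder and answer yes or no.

Step 1: lead(8x⁸ − 40x⁷ + 78x⁶ − 64x⁵ − 5x⁴ + 61x³ − 76x² + 73x − 35) ÷ lead(D) = 8x⁸ ÷ 2x² = 4x⁶. Subtract (4x⁶)·D = 8x⁸ − 24x⁷ + 20x⁶. Remainder: −16x⁷ + 58x⁶ − 64x⁵ − 5x⁴ + 61x³ − 76x² + 73x − 35.
Step 2: lead(−16x⁷ + 58x⁶ − 64x⁵ − 5x⁴ + 61x³ − 76x² + 73x − 35) ÷ lead(D) = −16x⁷ ÷ 2x² = −8x⁵. Subtract (−8x⁵)·D = −16x⁷ + 48x⁶ − 40x⁵. Remainder: 10x⁶ − 24x⁵ − 5x⁴ + 61x³ − 76x² + 73x − 35.
Step 3: lead(10x⁶ − 24x⁵ − 5x⁴ + 61x³ − 76x² + 73x − 35) ÷ lead(D) = 10x⁶ ÷ 2x² = 5x⁴. Subtract (5x⁴)·D = 10x⁶ − 30x⁵ + 25x⁴. Remainder: 6x⁵ − 30x⁴ + 61x³ − 76x² + 73x − 35.
Step 4: lead(6x⁵ − 30x⁴ + 61x³ − 76x² + 73x − 35) ÷ lead(D) = 6x⁵ ÷ 2x² = 3x³. Subtract (3x³)·D = 6x⁵ − 18x⁴ + 15x³. Remainder: −12x⁴ + 46x³ − 76x² + 73x − 35.
Step 5: lead(−12x⁴ + 46x³ − 76x² + 73x − 35) ÷ lead(D) = −12x⁴ ÷ 2x² = −6x². Subtract (−6x²)·D = −12x⁴ + 36x³ − 30x². Remainder: 10x³ − 46x² + 73x − 35.
Step 6: lead(10x³ − 46x² + 73x − 35) ÷ lead(D) = 10x³ ÷ 2x² = 5x. Subtract (5x)·D = 10x³ − 30x² + 25x. Remainder: −16x² + 48x − 35.
Step 7: lead(−16x² + 48x − 35) ÷ lead(D) = −16x² ÷ 2x² = −8. Subtract (−8)·D = −16x² + 48x − 40. Remainder: 5.

R(x) = 5, so D(x) is not a factor of P(x). no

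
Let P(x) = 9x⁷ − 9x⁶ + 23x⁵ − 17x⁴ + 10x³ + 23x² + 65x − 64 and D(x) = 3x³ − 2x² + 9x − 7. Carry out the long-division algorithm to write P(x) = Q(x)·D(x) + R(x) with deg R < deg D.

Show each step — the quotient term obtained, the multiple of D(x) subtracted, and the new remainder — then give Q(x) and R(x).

Step 1: lead(9x⁷ − 9x⁶ + 23x⁵ − 17x⁴ + 10x³ + 23x² + 65x − 64) ÷ lead(D) = 9x⁷ ÷ 3x³ = 3x⁴. Subtract (3x⁴)·D = 9x⁷ − 6x⁶ + 27x⁵ − 21x⁴. Remainder: −3x⁶ − 4x⁵ + 4x⁴ + 10x³ + 23x² + 65x − 64.
Step 2: lead(−3x⁶ − 4x⁵ + 4x⁴ + 10x³ + 23x² + 65x − 64) ÷ lead(D) = −3x⁶ ÷ 3x³ = −x³. Subtract (−x³)·D = −3x⁶ + 2x⁵ − 9x⁴ + 7x³. Remainder: −6x⁵ + 13x⁴ + 3x³ + 23x² + 65x − 64.
Step 3: lead(−6x⁵ + 13x⁴ + 3x³ + 23x² + 65x − 64) ÷ lead(D) = −6x⁵ ÷ 3x³ = −2x². Subtract (−2x²)·D = −6x⁵ + 4x⁴ − 18x³ + 14x². Remainder: 9x⁴ + 21x³ + 9x² + 65x − 64.
Step 4: lead(9x⁴ + 21x³ + 9x² + 65x − 64) ÷ lead(D) = 9x⁴ ÷ 3x³ = 3x. Subtract (3x)·D = 9x⁴ − 6x³ + 27x² − 21x. Remainder: 27x³ − 18x² + 86x − 64.
Step 5: lead(27x³ − 18x² + 86x − 64) ÷ lead(D) = 27x³ ÷ 3x³ = 9. Subtract (9)·D = 27x³ − 18x² + 81x − 63. Remainder: 5x − 1.

Q(x) = 3x⁴ − x³ − 2x² + 3x + 9; R(x) = 5x − 1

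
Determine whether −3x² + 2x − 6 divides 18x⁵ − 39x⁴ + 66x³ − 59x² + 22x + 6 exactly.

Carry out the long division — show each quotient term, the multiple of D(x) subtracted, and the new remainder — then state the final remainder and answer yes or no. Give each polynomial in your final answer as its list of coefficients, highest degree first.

Step 1: lead(18x⁵ − 39x⁴ + 66x³ − 59x² + 22x + 6) ÷ lead(D) = 18x⁵ ÷ −3x² = −6x³. Subtract (−6x³)·D = 18x⁵ − 12x⁴ + 36x³. Remainder: −27x⁴ + 30x³ − 59x² + 22x + 6.
Step 2: lead(−27x⁴ + 30x³ − 59x² + 22x + 6) ÷ lead(D) = −27x⁴ ÷ −3x² = 9x². Subtract (9x²)·D = −27x⁴ + 18x³ − 54x². Remainder: 12x³ − 5x² + 22x + 6.
Step 3: lead(12x³ − 5x² + 22x + 6) ÷ lead(D) = 12x³ ÷ −3x² = −4x. Subtract (−4x)·D = 12x³ − 8x² + 24x. Remainder: 3x² − 2x + 6.
Step 4: lead(3x² − 2x + 6) ÷ lead(D) = 3x² ÷ −3x² = −1. Subtract (−1)·D = 3x² − 2x + 6. Remainder: 0.

R = [0], so D(x) is a factor of P(x). yes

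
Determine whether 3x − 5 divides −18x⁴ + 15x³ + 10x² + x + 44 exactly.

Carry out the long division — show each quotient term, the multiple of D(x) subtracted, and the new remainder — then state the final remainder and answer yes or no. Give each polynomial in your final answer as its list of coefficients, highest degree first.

Step 1: lead(−18x⁴ + 15x³ + 10x² + x + 44) ÷ lead(D) = −18x⁴ ÷ 3x = −6x³. Subtract (−6x³)·D = −18x⁴ + 30x³. Remainder: −15x³ + 10x² + x + 44.
Step 2: lead(−15x³ + 10x² + x + 44) ÷ lead(D) = −15x³ ÷ 3x = −5x². Subtract (−5x²)·D = −15x³ + 25x². Remainder: −15x² + x + 44.
Step 3: lead(−15x² + x + 44) ÷ lead(D) = −15x² ÷ 3x = −5x. Subtract (−5x)·D = −15x² + 25x. Remainder: −24x + 44.
Step 4: lead(−24x + 44) ÷ lead(D) = −24x ÷ 3x = −8. Subtract (−8)·D = −24x + 40. Remainder: 4.

R = [4], so D(x) is not a factor of P(x). no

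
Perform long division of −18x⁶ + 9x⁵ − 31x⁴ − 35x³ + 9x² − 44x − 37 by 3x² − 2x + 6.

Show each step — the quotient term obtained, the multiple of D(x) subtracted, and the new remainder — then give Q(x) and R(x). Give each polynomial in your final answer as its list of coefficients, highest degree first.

Q = [-6, -1, 1, -9, -5]; R = [-7]

Step 1: lead(−18x⁶ + 9x⁵ − 31x⁴ − 35x³ + 9x² − 44x − 37) ÷ lead(D) = −18x⁶ ÷ 3x² = −6x⁴. Subtract (−6x⁴)·D = −18x⁶ + 12x⁵ − 36x⁴. Remainder: −3x⁵ + 5x⁴ − 35x³ + 9x² − 44x − 37.
Step 2: lead(−3x⁵ + 5x⁴ − 35x³ + 9x² − 44x − 37) ÷ lead(D) = −3x⁵ ÷ 3x² = −x³. Subtract (−x³)·D = −3x⁵ + 2x⁴ − 6x³. Remainder: 3x⁴ − 29x³ + 9x² − 44x − 37.
Step 3: lead(3x⁴ − 29x³ + 9x² − 44x − 37) ÷ lead(D) = 3x⁴ ÷ 3x² = x². Subtract (x²)·D = 3x⁴ − 2x³ + 6x². Remainder: −27x³ + 3x² − 44x − 37.
Step 4: lead(−27x³ + 3x² − 44x − 37) ÷ lead(D) = −27x³ ÷ 3x² = −9x. Subtract (−9x)·D = −27x³ + 18x² − 54x. Remainder: −15x² + 10x − 37.
Step 5: lead(−15x² + 10x − 37) ÷ lead(D) = −15x² ÷ 3x² = −5. Subtract (−5)·D = −15x² + 10x − 30. Remainder: −7.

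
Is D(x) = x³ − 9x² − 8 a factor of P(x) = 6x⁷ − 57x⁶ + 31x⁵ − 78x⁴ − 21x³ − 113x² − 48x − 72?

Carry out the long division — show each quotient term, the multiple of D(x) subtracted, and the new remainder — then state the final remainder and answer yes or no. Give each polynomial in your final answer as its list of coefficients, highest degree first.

R = [0], so D(x) is a factor of P(x). yes

Step 1: lead(6x⁷ − 57x⁶ + 31x⁵ − 78x⁴ − 21x³ − 113x² − 48x − 72) ÷ lead(D) = 6x⁷ ÷ x³ = 6x⁴. Subtract (6x⁴)·D = 6x⁷ − 54x⁶ − 48x⁴. Remainder: −3x⁶ + 31x⁵ − 30x⁴ − 21x³ − 113x² − 48x − 72.
Step 2: lead(−3x⁶ + 31x⁵ − 30x⁴ − 21x³ − 113x² − 48x − 72) ÷ lead(D) = −3x⁶ ÷ x³ = −3x³. Subtract (−3x³)·D = −3x⁶ + 27x⁵ + 24x³. Remainder: 4x⁵ − 30x⁴ − 45x³ − 113x² − 48x − 72.
Step 3: lead(4x⁵ − 30x⁴ − 45x³ − 113x² − 48x − 72) ÷ lead(D) = 4x⁵ ÷ x³ = 4x². Subtract (4x²)·D = 4x⁵ − 36x⁴ − 32x². Remainder: 6x⁴ − 45x³ − 81x² − 48x − 72.
Step 4: lead(6x⁴ − 45x³ − 81x² − 48x − 72) ÷ lead(D) = 6x⁴ ÷ x³ = 6x. Subtract (6x)·D = 6x⁴ − 54x³ − 48x. Remainder: 9x³ − 81x² − 72.
Step 5: lead(9x³ − 81x² − 72) ÷ lead(D) = 9x³ ÷ x³ = 9. Subtract (9)·D = 9x³ − 81x² − 72. Remainder: 0.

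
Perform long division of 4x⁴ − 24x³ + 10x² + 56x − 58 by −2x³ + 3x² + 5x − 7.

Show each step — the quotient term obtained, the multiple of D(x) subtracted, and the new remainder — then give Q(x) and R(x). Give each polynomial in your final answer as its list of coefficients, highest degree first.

Step 1: lead(4x⁴ − 24x³ + 10x² + 56x − 58) ÷ lead(D) = 4x⁴ ÷ −2x³ = −2x. Subtract (−2x)·D = 4x⁴ − 6x³ − 10x² + 14x. Remainder: −18x³ + 20x² + 42x − 58.
Step 2: lead(−18x³ + 20x² + 42x − 58) ÷ lead(D) = −18x³ ÷ −2x³ = 9. Subtract (9)·D = −18x³ + 27x² + 45x − 63. Remainder: −7x² − 3x + 5.

Q = [-2, 9]; R = [-7, -3, 5]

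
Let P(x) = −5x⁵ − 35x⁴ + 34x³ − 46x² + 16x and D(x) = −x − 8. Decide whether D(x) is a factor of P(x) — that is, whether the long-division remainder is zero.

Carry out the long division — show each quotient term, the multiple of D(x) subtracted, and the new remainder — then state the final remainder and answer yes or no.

Step 1: lead(−5x⁵ − 35x⁴ + 34x³ − 46x² + 16x) ÷ lead(D) = −5x⁵ ÷ −x = 5x⁴. Subtract (5x⁴)·D = −5x⁵ − 40x⁴. Remainder: 5x⁴ + 34x³ − 46x² + 16x.
Step 2: lead(5x⁴ + 34x³ − 46x² + 16x) ÷ lead(D) = 5x⁴ ÷ −x = −5x³. Subtract (−5x³)·D = 5x⁴ + 40x³. Remainder: −6x³ − 46x² + 16x.
Step 3: lead(−6x³ − 46x² + 16x) ÷ lead(D) = −6x³ ÷ −x = 6x². Subtract (6x²)·D = −6x³ − 48x². Remainder: 2x² + 16x.
Step 4: lead(2x² + 16x) ÷ lead(D) = 2x² ÷ −x = −2x. Subtract (−2x)·D = 2x² + 16x. Remainder: 0.

R(x) = 0, so D(x) is a factor of P(x). yes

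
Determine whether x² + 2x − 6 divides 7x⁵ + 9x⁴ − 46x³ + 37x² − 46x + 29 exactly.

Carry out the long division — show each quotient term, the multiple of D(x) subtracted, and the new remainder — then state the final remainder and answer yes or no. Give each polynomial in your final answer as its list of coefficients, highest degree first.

Step 1: lead(7x⁵ + 9x⁴ − 46x³ + 37x² − 46x + 29) ÷ lead(D) = 7x⁵ ÷ x² = 7x³. Subtract (7x³)·D = 7x⁵ + 14x⁴ − 42x³. Remainder: −5x⁴ − 4x³ + 37x² − 46x + 29.
Step 2: lead(−5x⁴ − 4x³ + 37x² − 46x + 29) ÷ lead(D) = −5x⁴ ÷ x² = −5x². Subtract (−5x²)·D = −5x⁴ − 10x³ + 30x². Remainder: 6x³ + 7x² − 46x + 29.
Step 3: lead(6x³ + 7x² − 46x + 29) ÷ lead(D) = 6x³ ÷ x² = 6x. Subtract (6x)·D = 6x³ + 12x² − 36x. Remainder: −5x² − 10x + 29.
Step 4: lead(−5x² − 10x + 29) ÷ lead(D) = −5x² ÷ x² = −5. Subtract (−5)·D = −5x² − 10x + 30. Remainder: −1.

R = [-1], so D(x) is not a factor of P(x). no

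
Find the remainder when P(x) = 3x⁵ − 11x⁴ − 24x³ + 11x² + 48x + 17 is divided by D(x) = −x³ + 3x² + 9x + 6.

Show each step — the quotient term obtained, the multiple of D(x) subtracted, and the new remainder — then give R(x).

Step 1: lead(3x⁵ − 11x⁴ − 24x³ + 11x² + 48x + 17) ÷ lead(D) = 3x⁵ ÷ −x³ = −3x². Subtract (−3x²)·D = 3x⁵ − 9x⁴ − 27x³ − 18x². Remainder: −2x⁴ + 3x³ + 29x² + 48x + 17.
Step 2: lead(−2x⁴ + 3x³ + 29x² + 48x + 17) ÷ lead(D) = −2x⁴ ÷ −x³ = 2x. Subtract (2x)·D = −2x⁴ + 6x³ + 18x² + 12x. Remainder: −3x³ + 11x² + 36x + 17.
Step 3: lead(−3x³ + 11x² + 36x + 17) ÷ lead(D) = −3x³ ÷ −x³ = 3. Subtract (3)·D = −3x³ + 9x² + 27x + 18. Remainder: 2x² + 9x − 1.

R(x) = 2x² + 9x − 1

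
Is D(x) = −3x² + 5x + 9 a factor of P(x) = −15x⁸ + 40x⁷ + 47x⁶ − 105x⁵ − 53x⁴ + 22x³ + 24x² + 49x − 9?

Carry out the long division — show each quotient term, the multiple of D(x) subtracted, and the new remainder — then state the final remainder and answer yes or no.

R(x) = 0, so D(x) is a factor of P(x). yes

Step 1: lead(−15x⁸ + 40x⁷ + 47x⁶ − 105x⁵ − 53x⁴ + 22x³ + 24x² + 49x − 9) ÷ lead(D) = −15x⁸ ÷ −3x² = 5x⁶. Subtract (5x⁶)·D = −15x⁸ + 25x⁷ + 45x⁶. Remainder: 15x⁷ + 2x⁶ − 105x⁵ − 53x⁴ + 22x³ + 24x² + 49x − 9.
Step 2: lead(15x⁷ + 2x⁶ − 105x⁵ − 53x⁴ + 22x³ + 24x² + 49x − 9) ÷ lead(D) = 15x⁷ ÷ −3x² = −5x⁵. Subtract (−5x⁵)·D = 15x⁷ − 25x⁶ − 45x⁵. Remainder: 27x⁶ − 60x⁵ − 53x⁴ + 22x³ + 24x² + 49x − 9.
Step 3: lead(27x⁶ − 60x⁵ − 53x⁴ + 22x³ + 24x² + 49x − 9) ÷ lead(D) = 27x⁶ ÷ −3x² = −9x⁴. Subtract (−9x⁴)·D = 27x⁶ − 45x⁵ − 81x⁴. Remainder: −15x⁵ + 28x⁴ + 22x³ + 24x² + 49x − 9.
Step 4: lead(−15x⁵ + 28x⁴ + 22x³ + 24x² + 49x − 9) ÷ lead(D) = −15x⁵ ÷ −3x² = 5x³. Subtract (5x³)·D = −15x⁵ + 25x⁴ + 45x³. Remainder: 3x⁴ − 23x³ + 24x² + 49x − 9.
Step 5: lead(3x⁴ − 23x³ + 24x² + 49x − 9) ÷ lead(D) = 3x⁴ ÷ −3x² = −x². Subtract (−x²)·D = 3x⁴ − 5x³ − 9x². Remainder: −18x³ + 33x² + 49x − 9.
Step 6: lead(−18x³ + 33x² + 49x − 9) ÷ lead(D) = −18x³ ÷ −3x² = 6x. Subtract (6x)·D = −18x³ + 30x² + 54x. Remainder: 3x² − 5x − 9.
Step 7: lead(3x² − 5x − 9) ÷ lead(D) = 3x² ÷ −3x² = −1. Subtract (−1)·D = 3x² − 5x − 9. Remainder: 0.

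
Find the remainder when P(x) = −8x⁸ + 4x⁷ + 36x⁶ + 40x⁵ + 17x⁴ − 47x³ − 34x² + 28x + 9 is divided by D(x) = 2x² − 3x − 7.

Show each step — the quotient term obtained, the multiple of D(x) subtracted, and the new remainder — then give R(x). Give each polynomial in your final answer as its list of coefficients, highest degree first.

R = [-6, -5]

Step 1: lead(−8x⁸ + 4x⁷ + 36x⁶ + 40x⁵ + 17x⁴ − 47x³ − 34x² + 28x + 9) ÷ lead(D) = −8x⁸ ÷ 2x² = −4x⁶. Subtract (−4x⁶)·D = −8x⁸ + 12x⁷ + 28x⁶. Remainder: −8x⁷ + 8x⁶ + 40x⁵ + 17x⁴ − 47x³ − 34x² + 28x + 9.
Step 2: lead(−8x⁷ + 8x⁶ + 40x⁵ + 17x⁴ − 47x³ − 34x² + 28x + 9) ÷ lead(D) = −8x⁷ ÷ 2x² = −4x⁵. Subtract (−4x⁵)·D = −8x⁷ + 12x⁶ + 28x⁵. Remainder: −4x⁶ + 12x⁵ + 17x⁴ − 47x³ − 34x² + 28x + 9.
Step 3: lead(−4x⁶ + 12x⁵ + 17x⁴ − 47x³ − 34x² + 28x + 9) ÷ lead(D) = −4x⁶ ÷ 2x² = −2x⁴. Subtract (−2x⁴)·D = −4x⁶ + 6x⁵ + 14x⁴. Remainder: 6x⁵ + 3x⁴ − 47x³ − 34x² + 28x + 9.
Step 4: lead(6x⁵ + 3x⁴ − 47x³ − 34x² + 28x + 9) ÷ lead(D) = 6x⁵ ÷ 2x² = 3x³. Subtract (3x³)·D = 6x⁵ − 9x⁴ − 21x³. Remainder: 12x⁴ − 26x³ − 34x² + 28x + 9.
Step 5: lead(12x⁴ − 26x³ − 34x² + 28x + 9) ÷ lead(D) = 12x⁴ ÷ 2x² = 6x². Subtract (6x²)·D = 12x⁴ − 18x³ − 42x². Remainder: −8x³ + 8x² + 28x + 9.
Step 6: lead(−8x³ + 8x² + 28x + 9) ÷ lead(D) = −8x³ ÷ 2x² = −4x. Subtract (−4x)·D = −8x³ + 12x² + 28x. Remainder: −4x² + 9.
Step 7: lead(−4x² + 9) ÷ lead(D) = −4x² ÷ 2x² = −2. Subtract (−2)·D = −4x² + 6x + 14. Remainder: −6x − 5.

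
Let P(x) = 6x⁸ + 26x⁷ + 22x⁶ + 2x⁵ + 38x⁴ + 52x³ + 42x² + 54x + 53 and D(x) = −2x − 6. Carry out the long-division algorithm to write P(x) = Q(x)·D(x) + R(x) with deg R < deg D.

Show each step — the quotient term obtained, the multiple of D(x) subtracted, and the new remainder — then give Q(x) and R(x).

Step 1: lead(6x⁸ + 26x⁷ + 22x⁶ + 2x⁵ + 38x⁴ + 52x³ + 42x² + 54x + 53) ÷ lead(D) = 6x⁸ ÷ −2x = −3x⁷. Subtract (−3x⁷)·D = 6x⁸ + 18x⁷. Remainder: 8x⁷ + 22x⁶ + 2x⁵ + 38x⁴ + 52x³ + 42x² + 54x + 53.
Step 2: lead(8x⁷ + 22x⁶ + 2x⁵ + 38x⁴ + 52x³ + 42x² + 54x + 53) ÷ lead(D) = 8x⁷ ÷ −2x = −4x⁶. Subtract (−4x⁶)·D = 8x⁷ + 24x⁶. Remainder: −2x⁶ + 2x⁵ + 38x⁴ + 52x³ + 42x² + 54x + 53.
Step 3: lead(−2x⁶ + 2x⁵ + 38x⁴ + 52x³ + 42x² + 54x + 53) ÷ lead(D) = −2x⁶ ÷ −2x = x⁵. Subtract (x⁵)·D = −2x⁶ − 6x⁵. Remainder: 8x⁵ + 38x⁴ + 52x³ + 42x² + 54x + 53.
Step 4: lead(8x⁵ + 38x⁴ + 52x³ + 42x² + 54x + 53) ÷ lead(D) = 8x⁵ ÷ −2x = −4x⁴. Subtract (−4x⁴)·D = 8x⁵ + 24x⁴. Remainder: 14x⁴ + 52x³ + 42x² + 54x + 53.
Step 5: lead(14x⁴ + 52x³ + 42x² + 54x + 53) ÷ lead(D) = 14x⁴ ÷ −2x = −7x³. Subtract (−7x³)·D = 14x⁴ + 42x³. Remainder: 10x³ + 42x² + 54x + 53.
Step 6: lead(10x³ + 42x² + 54x + 53) ÷ lead(D) = 10x³ ÷ −2x = −5x². Subtract (−5x²)·D = 10x³ + 30x². Remainder: 12x² + 54x + 53.
Step 7: lead(12x² + 54x + 53) ÷ lead(D) = 12x² ÷ −2x = −6x. Subtract (−6x)·D = 12x² + 36x. Remainder: 18x + 53.
Step 8: lead(18x + 53) ÷ lead(D) = 18x ÷ −2x = −9. Subtract (−9)·D = 18x + 54. Remainder: −1.

Q(x) = −3x⁷ − 4x⁶ + x⁵ − 4x⁴ − 7x³ − 5x² − 6x − 9; R(x) = −1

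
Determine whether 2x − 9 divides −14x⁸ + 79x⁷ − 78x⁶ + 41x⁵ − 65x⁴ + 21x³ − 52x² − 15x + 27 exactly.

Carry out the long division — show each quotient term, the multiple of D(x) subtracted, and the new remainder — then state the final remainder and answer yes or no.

R(x) = 0, so D(x) is a factor of P(x). yes

Step 1: lead(−14x⁸ + 79x⁷ − 78x⁶ + 41x⁵ − 65x⁴ + 21x³ − 52x² − 15x + 27) ÷ lead(D) = −14x⁸ ÷ 2x = −7x⁷. Subtract (−7x⁷)·D = −14x⁸ + 63x⁷. Remainder: 16x⁷ − 78x⁶ + 41x⁵ − 65x⁴ + 21x³ − 52x² − 15x + 27.
Step 2: lead(16x⁷ − 78x⁶ + 41x⁵ − 65x⁴ + 21x³ − 52x² − 15x + 27) ÷ lead(D) = 16x⁷ ÷ 2x = 8x⁶. Subtract (8x⁶)·D = 16x⁷ − 72x⁶. Remainder: −6x⁶ + 41x⁵ − 65x⁴ + 21x³ − 52x² − 15x + 27.
Step 3: lead(−6x⁶ + 41x⁵ − 65x⁴ + 21x³ − 52x² − 15x + 27) ÷ lead(D) = −6x⁶ ÷ 2x = −3x⁵. Subtract (−3x⁵)·D = −6x⁶ + 27x⁵. Remainder: 14x⁵ − 65x⁴ + 21x³ − 52x² − 15x + 27.
Step 4: lead(14x⁵ − 65x⁴ + 21x³ − 52x² − 15x + 27) ÷ lead(D) = 14x⁵ ÷ 2x = 7x⁴. Subtract (7x⁴)·D = 14x⁵ − 63x⁴. Remainder: −2x⁴ + 21x³ − 52x² − 15x + 27.
Step 5: lead(−2x⁴ + 21x³ − 52x² − 15x + 27) ÷ lead(D) = −2x⁴ ÷ 2x = −x³. Subtract (−x³)·D = −2x⁴ + 9x³. Remainder: 12x³ − 52x² − 15x + 27.
Step 6: lead(12x³ − 52x² − 15x + 27) ÷ lead(D) = 12x³ ÷ 2x = 6x². Subtract (6x²)·D = 12x³ − 54x². Remainder: 2x² − 15x + 27.
Step 7: lead(2x² − 15x + 27) ÷ lead(D) = 2x² ÷ 2x = x. Subtract (x)·D = 2x² − 9x. Remainder: −6x + 27.
Step 8: lead(−6x + 27) ÷ lead(D) = −6x ÷ 2x = −3. Subtract (−3)·D = −6x + 27. Remainder: 0.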